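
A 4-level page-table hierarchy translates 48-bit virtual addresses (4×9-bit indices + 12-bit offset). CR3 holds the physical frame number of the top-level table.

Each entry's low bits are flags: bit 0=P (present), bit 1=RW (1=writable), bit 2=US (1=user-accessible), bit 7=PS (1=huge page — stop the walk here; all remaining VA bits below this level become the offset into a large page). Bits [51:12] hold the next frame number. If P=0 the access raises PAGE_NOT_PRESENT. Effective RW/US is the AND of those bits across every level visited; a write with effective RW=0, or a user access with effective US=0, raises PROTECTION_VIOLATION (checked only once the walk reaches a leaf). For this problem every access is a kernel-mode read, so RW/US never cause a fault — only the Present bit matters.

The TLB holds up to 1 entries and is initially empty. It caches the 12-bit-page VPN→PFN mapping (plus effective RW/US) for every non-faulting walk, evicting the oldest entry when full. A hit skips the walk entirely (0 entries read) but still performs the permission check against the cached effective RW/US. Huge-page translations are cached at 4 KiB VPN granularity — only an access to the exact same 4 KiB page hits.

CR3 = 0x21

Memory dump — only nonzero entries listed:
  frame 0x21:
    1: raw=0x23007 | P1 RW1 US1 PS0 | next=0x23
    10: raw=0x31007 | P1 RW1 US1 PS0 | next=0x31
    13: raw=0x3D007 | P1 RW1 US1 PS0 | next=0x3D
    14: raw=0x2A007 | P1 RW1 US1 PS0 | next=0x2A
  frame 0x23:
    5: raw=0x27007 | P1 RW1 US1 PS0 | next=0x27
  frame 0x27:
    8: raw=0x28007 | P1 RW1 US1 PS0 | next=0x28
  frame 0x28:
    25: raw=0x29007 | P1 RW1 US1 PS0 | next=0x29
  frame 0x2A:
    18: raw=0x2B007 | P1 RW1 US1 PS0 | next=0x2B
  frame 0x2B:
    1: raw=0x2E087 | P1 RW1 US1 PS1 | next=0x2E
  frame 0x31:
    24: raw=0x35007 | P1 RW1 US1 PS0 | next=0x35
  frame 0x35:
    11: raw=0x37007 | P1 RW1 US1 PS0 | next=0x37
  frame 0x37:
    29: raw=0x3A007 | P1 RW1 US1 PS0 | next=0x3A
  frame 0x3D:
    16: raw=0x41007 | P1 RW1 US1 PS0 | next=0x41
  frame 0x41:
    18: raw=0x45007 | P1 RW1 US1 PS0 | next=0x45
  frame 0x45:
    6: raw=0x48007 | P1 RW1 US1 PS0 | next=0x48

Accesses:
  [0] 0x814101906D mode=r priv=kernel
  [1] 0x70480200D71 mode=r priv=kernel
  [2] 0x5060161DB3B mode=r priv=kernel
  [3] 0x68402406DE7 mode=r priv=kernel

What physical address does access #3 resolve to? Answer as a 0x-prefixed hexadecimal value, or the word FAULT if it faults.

Walk each access:
#0 VA=0x814101906D (r,kernel):
  [0] read 0x21 idx=1: raw=0x23007 flags P=1 W=1 U=1 S=0
  [1] read 0x23 idx=5: raw=0x27007 flags P=1 W=1 U=1 S=0
  [2] read 0x27 idx=8: raw=0x28007 flags P=1 W=1 U=1 S=0
  [3] read 0x28 idx=25: raw=0x29007 flags P=1 W=1 U=1 S=0
  ✓ 0x2906D  — 4 lookups
#1 VA=0x70480200D71 (r,kernel):
  [0] read 0x21 idx=14: raw=0x2A007 flags P=1 W=1 U=1 S=0
  [1] read 0x2A idx=18: raw=0x2B007 flags P=1 W=1 U=1 S=0
  [2] read 0x2B idx=1: raw=0x2E087 flags P=1 W=1 U=1 S=1
  ✓ 0x2ED71 (huge @L2)  — 3 lookups
#2 VA=0x5060161DB3B (r,kernel):
  [0] read 0x21 idx=10: raw=0x31007 flags P=1 W=1 U=1 S=0
  [1] read 0x31 idx=24: raw=0x35007 flags P=1 W=1 U=1 S=0
  [2] read 0x35 idx=11: raw=0x37007 flags P=1 W=1 U=1 S=0
  [3] read 0x37 idx=29: raw=0x3A007 flags P=1 W=1 U=1 S=0
  ✓ 0x3AB3B  — 4 lookups
#3 VA=0x68402406DE7 (r,kernel):
  [0] read 0x21 idx=13: raw=0x3D007 flags P=1 W=1 U=1 S=0
  [1] read 0x3D idx=16: raw=0x41007 flags P=1 W=1 U=1 S=0
  [2] read 0x41 idx=18: raw=0x45007 flags P=1 W=1 U=1 S=0
  [3] read 0x45 idx=6: raw=0x48007 flags P=1 W=1 U=1 S=0
  ✓ 0x48DE7  — 4 lookups

Access #3 PA: 0x48DE7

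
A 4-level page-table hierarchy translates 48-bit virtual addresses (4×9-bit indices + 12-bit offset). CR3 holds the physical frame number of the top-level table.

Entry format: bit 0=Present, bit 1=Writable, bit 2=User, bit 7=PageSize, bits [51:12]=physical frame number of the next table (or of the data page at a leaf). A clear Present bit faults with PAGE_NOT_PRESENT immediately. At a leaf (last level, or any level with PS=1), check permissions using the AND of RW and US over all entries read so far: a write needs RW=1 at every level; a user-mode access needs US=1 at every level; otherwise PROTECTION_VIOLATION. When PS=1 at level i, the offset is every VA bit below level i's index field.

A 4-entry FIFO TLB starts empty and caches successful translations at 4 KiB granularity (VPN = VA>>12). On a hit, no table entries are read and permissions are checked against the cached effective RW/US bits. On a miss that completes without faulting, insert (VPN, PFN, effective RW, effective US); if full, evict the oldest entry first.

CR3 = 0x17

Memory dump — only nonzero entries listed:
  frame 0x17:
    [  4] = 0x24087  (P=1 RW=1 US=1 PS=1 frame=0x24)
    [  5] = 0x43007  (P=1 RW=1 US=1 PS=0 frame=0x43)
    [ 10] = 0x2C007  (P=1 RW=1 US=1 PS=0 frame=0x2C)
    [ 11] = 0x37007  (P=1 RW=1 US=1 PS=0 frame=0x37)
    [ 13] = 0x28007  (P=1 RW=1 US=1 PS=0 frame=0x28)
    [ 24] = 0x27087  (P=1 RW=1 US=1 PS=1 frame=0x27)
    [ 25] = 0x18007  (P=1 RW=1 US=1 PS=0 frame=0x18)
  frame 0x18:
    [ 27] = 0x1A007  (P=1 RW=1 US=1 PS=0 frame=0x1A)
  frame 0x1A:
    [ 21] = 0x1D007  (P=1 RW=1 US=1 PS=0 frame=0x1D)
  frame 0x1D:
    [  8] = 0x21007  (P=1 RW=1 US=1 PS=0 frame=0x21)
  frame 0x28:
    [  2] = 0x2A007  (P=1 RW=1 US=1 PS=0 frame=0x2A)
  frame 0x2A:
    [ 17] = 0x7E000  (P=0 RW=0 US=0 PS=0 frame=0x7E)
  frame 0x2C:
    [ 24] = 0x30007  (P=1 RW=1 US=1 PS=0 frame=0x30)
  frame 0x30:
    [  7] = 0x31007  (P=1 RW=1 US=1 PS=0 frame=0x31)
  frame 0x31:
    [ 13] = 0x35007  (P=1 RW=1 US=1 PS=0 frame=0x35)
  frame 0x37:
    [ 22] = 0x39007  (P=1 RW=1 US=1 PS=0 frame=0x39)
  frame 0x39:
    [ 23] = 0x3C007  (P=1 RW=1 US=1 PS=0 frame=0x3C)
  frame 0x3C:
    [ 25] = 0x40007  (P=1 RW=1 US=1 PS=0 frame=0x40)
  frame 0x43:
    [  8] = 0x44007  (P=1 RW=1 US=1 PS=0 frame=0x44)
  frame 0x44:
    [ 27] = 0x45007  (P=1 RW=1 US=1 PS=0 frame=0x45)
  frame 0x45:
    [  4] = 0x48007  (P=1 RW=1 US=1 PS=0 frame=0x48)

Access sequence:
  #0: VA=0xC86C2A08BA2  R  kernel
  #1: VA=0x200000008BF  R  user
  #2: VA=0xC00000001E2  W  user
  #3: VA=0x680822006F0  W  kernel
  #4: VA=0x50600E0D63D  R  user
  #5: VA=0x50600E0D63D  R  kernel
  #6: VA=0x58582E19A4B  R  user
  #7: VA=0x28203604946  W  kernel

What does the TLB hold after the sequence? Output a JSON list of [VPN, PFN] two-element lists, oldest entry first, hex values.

Per-access translation:
#0 VA=0xC86C2A08BA2 (r,kernel):
  lvl0: tbl 0x17, slot 25 ⇒ 0x18007 (P1/RW1/US1/PS0)
  lvl1: tbl 0x18, slot 27 ⇒ 0x1A007 (P1/RW1/US1/PS0)
  lvl2: tbl 0x1A, slot 21 ⇒ 0x1D007 (P1/RW1/US1/PS0)
  lvl3: tbl 0x1D, slot 8 ⇒ 0x21007 (P1/RW1/US1/PS0)
  ✓ 0x21BA2  — 4 lookups
#1 VA=0x200000008BF (r,user):
  lvl0: tbl 0x17, slot 4 ⇒ 0x24087 (P1/RW1/US1/PS1)
  ✓ 0x248BF (huge @L0)  — 1 lookups
#2 VA=0xC00000001E2 (w,user):
  lvl0: tbl 0x17, slot 24 ⇒ 0x27087 (P1/RW1/US1/PS1)
  ✓ 0x271E2 (huge @L0)  — 1 lookups
#3 VA=0x680822006F0 (w,kernel):
  lvl0: tbl 0x17, slot 13 ⇒ 0x28007 (P1/RW1/US1/PS0)
  lvl1: tbl 0x28, slot 2 ⇒ 0x2A007 (P1/RW1/US1/PS0)
  lvl2: tbl 0x2A, slot 17 ⇒ 0x7E000 (P0/RW0/US0/PS0)
  → PAGE_NOT_PRESENT  (3 entries read)
#4 VA=0x50600E0D63D (r,user):
  lvl0: tbl 0x17, slot 10 ⇒ 0x2C007 (P1/RW1/US1/PS0)
  lvl1: tbl 0x2C, slot 24 ⇒ 0x30007 (P1/RW1/US1/PS0)
  lvl2: tbl 0x30, slot 7 ⇒ 0x31007 (P1/RW1/US1/PS0)
  lvl3: tbl 0x31, slot 13 ⇒ 0x35007 (P1/RW1/US1/PS0)
  ✓ 0x3563D  — 4 lookups
#5 VA=0x50600E0D63D (r,kernel):
  TLB hit vpn=0x50600E0D → PA=0x3563D
#6 VA=0x58582E19A4B (r,user):
  lvl0: tbl 0x17, slot 11 ⇒ 0x37007 (P1/RW1/US1/PS0)
  lvl1: tbl 0x37, slot 22 ⇒ 0x39007 (P1/RW1/US1/PS0)
  lvl2: tbl 0x39, slot 23 ⇒ 0x3C007 (P1/RW1/US1/PS0)
  lvl3: tbl 0x3C, slot 25 ⇒ 0x40007 (P1/RW1/US1/PS0)
  ✓ 0x40A4B  — 4 lookups
#7 VA=0x28203604946 (w,kernel):
  lvl0: tbl 0x17, slot 5 ⇒ 0x43007 (P1/RW1/US1/PS0)
  lvl1: tbl 0x43, slot 8 ⇒ 0x44007 (P1/RW1/US1/PS0)
  lvl2: tbl 0x44, slot 27 ⇒ 0x45007 (P1/RW1/US1/PS0)
  lvl3: tbl 0x45, slot 4 ⇒ 0x48007 (P1/RW1/US1/PS0)
  ✓ 0x48946  — 4 lookups

TLB: [["0xC0000000", "0x27"], ["0x50600E0D", "0x35"], ["0x58582E19", "0x40"], ["0x28203604", "0x48"]]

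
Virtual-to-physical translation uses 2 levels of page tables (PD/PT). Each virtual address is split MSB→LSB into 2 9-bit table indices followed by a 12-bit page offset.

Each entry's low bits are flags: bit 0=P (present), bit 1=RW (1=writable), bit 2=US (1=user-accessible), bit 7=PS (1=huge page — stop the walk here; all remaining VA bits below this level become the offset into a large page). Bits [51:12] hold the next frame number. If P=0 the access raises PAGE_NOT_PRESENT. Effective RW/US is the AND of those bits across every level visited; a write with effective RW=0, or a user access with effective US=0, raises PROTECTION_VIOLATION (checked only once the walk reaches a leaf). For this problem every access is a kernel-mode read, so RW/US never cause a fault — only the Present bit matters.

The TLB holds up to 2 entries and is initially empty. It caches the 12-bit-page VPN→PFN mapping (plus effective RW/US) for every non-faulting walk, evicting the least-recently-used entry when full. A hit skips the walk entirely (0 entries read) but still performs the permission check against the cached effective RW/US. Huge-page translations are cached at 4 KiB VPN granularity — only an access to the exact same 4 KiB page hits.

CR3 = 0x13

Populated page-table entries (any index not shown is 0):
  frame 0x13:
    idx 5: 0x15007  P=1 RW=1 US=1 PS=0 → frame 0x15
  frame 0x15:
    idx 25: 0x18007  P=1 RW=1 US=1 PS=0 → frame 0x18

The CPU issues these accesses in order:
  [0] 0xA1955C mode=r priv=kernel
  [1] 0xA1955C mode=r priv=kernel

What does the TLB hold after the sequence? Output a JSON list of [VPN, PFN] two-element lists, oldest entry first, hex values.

Per-access translation:
#0 VA=0xA1955C (r,kernel):
  L0: frame=0x13 idx=5 entry=0x15007 [P=1 RW=1 US=1 PS=0]
  L1: frame=0x15 idx=25 entry=0x18007 [P=1 RW=1 US=1 PS=0]
  → PA=0x1855C  (2 entries read)
#1 VA=0xA1955C (r,kernel):
  TLB hit vpn=0xA19 → PA=0x1855C

TLB: [["0xA19", "0x18"]]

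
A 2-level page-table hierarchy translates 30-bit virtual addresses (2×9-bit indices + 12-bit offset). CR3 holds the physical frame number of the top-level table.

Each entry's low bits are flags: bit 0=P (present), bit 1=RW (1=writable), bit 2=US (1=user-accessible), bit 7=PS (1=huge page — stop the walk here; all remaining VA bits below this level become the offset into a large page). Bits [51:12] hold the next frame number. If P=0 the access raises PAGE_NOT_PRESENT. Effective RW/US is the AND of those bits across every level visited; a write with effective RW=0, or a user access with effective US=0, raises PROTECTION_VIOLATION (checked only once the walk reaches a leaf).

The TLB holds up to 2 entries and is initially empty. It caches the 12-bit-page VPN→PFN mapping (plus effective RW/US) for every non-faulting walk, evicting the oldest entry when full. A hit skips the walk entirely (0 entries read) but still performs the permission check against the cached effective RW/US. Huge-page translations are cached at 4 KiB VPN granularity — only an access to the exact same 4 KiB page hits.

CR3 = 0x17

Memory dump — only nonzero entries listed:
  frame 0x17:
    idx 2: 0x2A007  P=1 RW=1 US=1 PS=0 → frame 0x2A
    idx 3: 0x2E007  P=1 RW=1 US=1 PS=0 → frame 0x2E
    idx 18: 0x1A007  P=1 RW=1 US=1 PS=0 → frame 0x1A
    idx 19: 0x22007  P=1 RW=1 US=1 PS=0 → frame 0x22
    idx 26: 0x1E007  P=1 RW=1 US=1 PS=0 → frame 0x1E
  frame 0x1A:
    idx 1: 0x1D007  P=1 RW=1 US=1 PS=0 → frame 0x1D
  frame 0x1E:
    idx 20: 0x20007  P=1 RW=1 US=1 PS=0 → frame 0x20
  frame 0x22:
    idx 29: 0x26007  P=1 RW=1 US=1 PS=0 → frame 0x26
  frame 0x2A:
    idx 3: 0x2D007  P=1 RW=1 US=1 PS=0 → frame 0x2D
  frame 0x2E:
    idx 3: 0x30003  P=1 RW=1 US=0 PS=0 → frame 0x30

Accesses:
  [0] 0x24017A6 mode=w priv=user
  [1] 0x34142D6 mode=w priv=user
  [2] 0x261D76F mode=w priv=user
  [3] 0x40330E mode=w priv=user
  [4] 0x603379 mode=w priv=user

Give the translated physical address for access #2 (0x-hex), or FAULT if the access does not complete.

Trace:
#0 VA=0x24017A6 (w,user):
  L0: frame=0x17 idx=18 entry=0x1A007 [P=1 RW=1 US=1 PS=0]
  L1: frame=0x1A idx=1 entry=0x1D007 [P=1 RW=1 US=1 PS=0]
  → PA=0x1D7A6  (2 entries read)
#1 VA=0x34142D6 (w,user):
  L0: frame=0x17 idx=26 entry=0x1E007 [P=1 RW=1 US=1 PS=0]
  L1: frame=0x1E idx=20 entry=0x20007 [P=1 RW=1 US=1 PS=0]
  → PA=0x202D6  (2 entries read)
#2 VA=0x261D76F (w,user):
  L0: frame=0x17 idx=19 entry=0x22007 [P=1 RW=1 US=1 PS=0]
  L1: frame=0x22 idx=29 entry=0x26007 [P=1 RW=1 US=1 PS=0]
  → PA=0x2676F  (2 entries read)
#3 VA=0x40330E (w,user):
  L0: frame=0x17 idx=2 entry=0x2A007 [P=1 RW=1 US=1 PS=0]
  L1: frame=0x2A idx=3 entry=0x2D007 [P=1 RW=1 US=1 PS=0]
  → PA=0x2D30E  (2 entries read)
#4 VA=0x603379 (w,user):
  L0: frame=0x17 idx=3 entry=0x2E007 [P=1 RW=1 US=1 PS=0]
  L1: frame=0x2E idx=3 entry=0x30003 [P=1 RW=1 US=0 PS=0]
  ⇒ fault: PROTECTION_VIOLATION  — 2 lookups

Access #2 PA: 0x2676F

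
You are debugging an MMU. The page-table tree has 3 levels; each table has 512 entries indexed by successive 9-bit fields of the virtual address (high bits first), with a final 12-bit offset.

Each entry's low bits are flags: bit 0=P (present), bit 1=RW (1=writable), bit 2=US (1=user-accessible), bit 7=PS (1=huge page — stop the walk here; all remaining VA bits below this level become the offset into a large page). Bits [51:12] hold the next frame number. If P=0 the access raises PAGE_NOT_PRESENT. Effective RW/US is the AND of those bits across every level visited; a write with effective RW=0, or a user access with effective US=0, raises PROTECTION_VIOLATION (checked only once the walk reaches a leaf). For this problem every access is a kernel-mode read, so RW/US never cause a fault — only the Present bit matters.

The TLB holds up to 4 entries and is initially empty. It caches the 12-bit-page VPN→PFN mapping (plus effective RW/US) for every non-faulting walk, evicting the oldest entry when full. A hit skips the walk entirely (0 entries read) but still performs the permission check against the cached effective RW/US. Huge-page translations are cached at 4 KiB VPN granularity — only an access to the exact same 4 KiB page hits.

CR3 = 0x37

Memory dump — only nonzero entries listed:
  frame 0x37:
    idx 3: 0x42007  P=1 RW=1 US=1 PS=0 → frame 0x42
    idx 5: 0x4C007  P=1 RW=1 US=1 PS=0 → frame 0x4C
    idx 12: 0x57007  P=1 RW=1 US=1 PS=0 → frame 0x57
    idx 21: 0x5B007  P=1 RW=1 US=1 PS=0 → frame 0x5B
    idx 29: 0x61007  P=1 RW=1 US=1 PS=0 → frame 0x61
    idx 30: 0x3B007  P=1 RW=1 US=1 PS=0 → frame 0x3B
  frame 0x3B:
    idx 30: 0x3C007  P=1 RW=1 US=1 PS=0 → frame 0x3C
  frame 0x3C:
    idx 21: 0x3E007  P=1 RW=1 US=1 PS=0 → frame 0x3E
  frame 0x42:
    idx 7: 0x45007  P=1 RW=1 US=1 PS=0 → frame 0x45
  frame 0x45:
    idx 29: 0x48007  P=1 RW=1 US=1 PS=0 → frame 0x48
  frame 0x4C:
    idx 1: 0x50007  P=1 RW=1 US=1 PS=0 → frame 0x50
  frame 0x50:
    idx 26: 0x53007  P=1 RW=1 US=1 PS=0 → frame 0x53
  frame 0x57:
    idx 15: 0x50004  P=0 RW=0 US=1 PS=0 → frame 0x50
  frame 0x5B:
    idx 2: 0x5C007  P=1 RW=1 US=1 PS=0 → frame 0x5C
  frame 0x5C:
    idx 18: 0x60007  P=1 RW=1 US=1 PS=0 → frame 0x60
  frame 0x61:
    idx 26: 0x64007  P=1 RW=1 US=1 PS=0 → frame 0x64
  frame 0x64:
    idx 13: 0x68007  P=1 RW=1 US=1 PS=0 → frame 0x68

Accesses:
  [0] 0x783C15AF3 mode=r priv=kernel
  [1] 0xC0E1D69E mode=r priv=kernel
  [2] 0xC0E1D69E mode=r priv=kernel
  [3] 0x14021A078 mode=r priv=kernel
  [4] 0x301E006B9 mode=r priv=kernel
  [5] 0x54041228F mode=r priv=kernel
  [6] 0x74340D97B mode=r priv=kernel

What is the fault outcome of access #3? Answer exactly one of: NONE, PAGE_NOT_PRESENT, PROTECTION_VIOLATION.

Trace:
#0 VA=0x783C15AF3 (r,kernel):
  lvl0: tbl 0x37, slot 30 ⇒ 0x3B007 (P1/RW1/US1/PS0)
  lvl1: tbl 0x3B, slot 30 ⇒ 0x3C007 (P1/RW1/US1/PS0)
  lvl2: tbl 0x3C, slot 21 ⇒ 0x3E007 (P1/RW1/US1/PS0)
  ✓ 0x3EAF3  — 3 lookups
#1 VA=0xC0E1D69E (r,kernel):
  lvl0: tbl 0x37, slot 3 ⇒ 0x42007 (P1/RW1/US1/PS0)
  lvl1: tbl 0x42, slot 7 ⇒ 0x45007 (P1/RW1/US1/PS0)
  lvl2: tbl 0x45, slot 29 ⇒ 0x48007 (P1/RW1/US1/PS0)
  ✓ 0x4869E  — 3 lookups
#2 VA=0xC0E1D69E (r,kernel):
  TLB hit vpn=0xC0E1D → PA=0x4869E
#3 VA=0x14021A078 (r,kernel):
  lvl0: tbl 0x37, slot 5 ⇒ 0x4C007 (P1/RW1/US1/PS0)
  lvl1: tbl 0x4C, slot 1 ⇒ 0x50007 (P1/RW1/US1/PS0)
  lvl2: tbl 0x50, slot 26 ⇒ 0x53007 (P1/RW1/US1/PS0)
  ✓ 0x53078  — 3 lookups
#4 VA=0x301E006B9 (r,kernel):
  lvl0: tbl 0x37, slot 12 ⇒ 0x57007 (P1/RW1/US1/PS0)
  lvl1: tbl 0x57, slot 15 ⇒ 0x50004 (P0/RW0/US1/PS0)
  → PAGE_NOT_PRESENT  (2 entries read)
#5 VA=0x54041228F (r,kernel):
  lvl0: tbl 0x37, slot 21 ⇒ 0x5B007 (P1/RW1/US1/PS0)
  lvl1: tbl 0x5B, slot 2 ⇒ 0x5C007 (P1/RW1/US1/PS0)
  lvl2: tbl 0x5C, slot 18 ⇒ 0x60007 (P1/RW1/US1/PS0)
  ✓ 0x6028F  — 3 lookups
#6 VA=0x74340D97B (r,kernel):
  lvl0: tbl 0x37, slot 29 ⇒ 0x61007 (P1/RW1/US1/PS0)
  lvl1: tbl 0x61, slot 26 ⇒ 0x64007 (P1/RW1/US1/PS0)
  lvl2: tbl 0x64, slot 13 ⇒ 0x68007 (P1/RW1/US1/PS0)
  ✓ 0x6897B  — 3 lookups

Access #3 fault: NONE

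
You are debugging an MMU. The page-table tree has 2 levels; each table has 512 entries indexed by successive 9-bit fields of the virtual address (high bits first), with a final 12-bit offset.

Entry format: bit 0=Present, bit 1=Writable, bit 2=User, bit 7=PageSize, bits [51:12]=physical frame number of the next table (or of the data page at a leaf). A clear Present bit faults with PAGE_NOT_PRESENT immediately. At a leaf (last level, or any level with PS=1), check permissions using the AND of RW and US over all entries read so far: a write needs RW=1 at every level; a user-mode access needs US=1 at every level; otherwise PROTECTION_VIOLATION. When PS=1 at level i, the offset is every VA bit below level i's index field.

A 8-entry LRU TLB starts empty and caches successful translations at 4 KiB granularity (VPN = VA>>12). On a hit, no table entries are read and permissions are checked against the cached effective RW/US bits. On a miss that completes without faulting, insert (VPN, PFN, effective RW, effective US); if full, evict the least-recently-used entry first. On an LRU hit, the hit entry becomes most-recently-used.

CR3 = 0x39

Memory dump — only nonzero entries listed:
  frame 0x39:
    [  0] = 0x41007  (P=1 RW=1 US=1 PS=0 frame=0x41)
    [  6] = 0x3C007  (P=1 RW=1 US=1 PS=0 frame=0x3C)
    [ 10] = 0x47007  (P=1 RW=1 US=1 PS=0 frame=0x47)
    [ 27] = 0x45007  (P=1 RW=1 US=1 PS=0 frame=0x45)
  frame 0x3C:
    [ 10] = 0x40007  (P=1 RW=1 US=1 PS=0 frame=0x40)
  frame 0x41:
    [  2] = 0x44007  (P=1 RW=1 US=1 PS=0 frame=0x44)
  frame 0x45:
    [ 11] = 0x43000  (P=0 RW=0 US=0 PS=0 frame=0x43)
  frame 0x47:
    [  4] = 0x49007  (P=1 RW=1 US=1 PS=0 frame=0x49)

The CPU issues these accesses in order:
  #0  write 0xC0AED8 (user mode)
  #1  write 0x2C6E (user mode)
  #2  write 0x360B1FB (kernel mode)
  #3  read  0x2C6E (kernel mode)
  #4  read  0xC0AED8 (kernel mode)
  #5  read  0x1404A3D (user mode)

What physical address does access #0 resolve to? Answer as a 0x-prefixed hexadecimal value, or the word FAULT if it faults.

Trace:
#0 VA=0xC0AED8 (w,user):
  lvl0: tbl 0x39, slot 6 ⇒ 0x3C007 (P1/RW1/US1/PS0)
  lvl1: tbl 0x3C, slot 10 ⇒ 0x40007 (P1/RW1/US1/PS0)
  ✓ 0x40ED8  — 2 lookups
#1 VA=0x2C6E (w,user):
  lvl0: tbl 0x39, slot 0 ⇒ 0x41007 (P1/RW1/US1/PS0)
  lvl1: tbl 0x41, slot 2 ⇒ 0x44007 (P1/RW1/US1/PS0)
  ✓ 0x44C6E  — 2 lookups
#2 VA=0x360B1FB (w,kernel):
  lvl0: tbl 0x39, slot 27 ⇒ 0x45007 (P1/RW1/US1/PS0)
  lvl1: tbl 0x45, slot 11 ⇒ 0x43000 (P0/RW0/US0/PS0)
  ✗ PAGE_NOT_PRESENT  [2 reads]
#3 VA=0x2C6E (r,kernel):
  TLB hit vpn=0x2 → PA=0x44C6E
#4 VA=0xC0AED8 (r,kernel):
  TLB hit vpn=0xC0A → PA=0x40ED8
#5 VA=0x1404A3D (r,user):
  lvl0: tbl 0x39, slot 10 ⇒ 0x47007 (P1/RW1/US1/PS0)
  lvl1: tbl 0x47, slot 4 ⇒ 0x49007 (P1/RW1/US1/PS0)
  ✓ 0x49A3D  — 2 lookups

Access #0 PA: 0x40ED8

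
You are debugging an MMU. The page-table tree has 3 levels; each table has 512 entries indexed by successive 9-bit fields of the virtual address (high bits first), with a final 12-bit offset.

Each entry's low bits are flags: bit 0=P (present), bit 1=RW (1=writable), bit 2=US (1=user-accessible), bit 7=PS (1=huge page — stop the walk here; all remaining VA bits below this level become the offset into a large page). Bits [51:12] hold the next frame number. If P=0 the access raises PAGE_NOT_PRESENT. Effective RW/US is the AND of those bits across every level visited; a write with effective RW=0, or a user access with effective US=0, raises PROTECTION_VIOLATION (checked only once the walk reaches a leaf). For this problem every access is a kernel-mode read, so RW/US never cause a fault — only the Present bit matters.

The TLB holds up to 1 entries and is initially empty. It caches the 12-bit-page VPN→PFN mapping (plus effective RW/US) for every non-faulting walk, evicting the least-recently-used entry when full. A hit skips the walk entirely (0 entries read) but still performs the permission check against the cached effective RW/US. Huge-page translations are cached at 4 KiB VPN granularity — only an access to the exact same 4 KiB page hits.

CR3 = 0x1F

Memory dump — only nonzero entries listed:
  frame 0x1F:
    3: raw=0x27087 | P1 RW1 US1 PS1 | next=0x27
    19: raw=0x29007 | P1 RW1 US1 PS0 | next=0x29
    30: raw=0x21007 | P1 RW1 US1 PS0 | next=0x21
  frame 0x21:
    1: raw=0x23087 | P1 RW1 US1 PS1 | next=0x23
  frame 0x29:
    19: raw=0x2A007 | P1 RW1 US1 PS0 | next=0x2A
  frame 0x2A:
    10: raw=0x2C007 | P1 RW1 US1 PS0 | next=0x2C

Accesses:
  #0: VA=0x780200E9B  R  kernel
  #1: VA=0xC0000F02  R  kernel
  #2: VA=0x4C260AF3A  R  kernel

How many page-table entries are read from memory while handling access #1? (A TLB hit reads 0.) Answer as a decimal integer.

Trace:
#0 VA=0x780200E9B (r,kernel):
  [0] read 0x1F idx=30: raw=0x21007 flags P=1 W=1 U=1 S=0
  [1] read 0x21 idx=1: raw=0x23087 flags P=1 W=1 U=1 S=1
  ⇒ phys 0x23E9B (huge @L1)  [2 reads]
#1 VA=0xC0000F02 (r,kernel):
  [0] read 0x1F idx=3: raw=0x27087 flags P=1 W=1 U=1 S=1
  ⇒ phys 0x27F02 (huge @L0)  [1 reads]
#2 VA=0x4C260AF3A (r,kernel):
  [0] read 0x1F idx=19: raw=0x29007 flags P=1 W=1 U=1 S=0
  [1] read 0x29 idx=19: raw=0x2A007 flags P=1 W=1 U=1 S=0
  [2] read 0x2A idx=10: raw=0x2C007 flags P=1 W=1 U=1 S=0
  ⇒ phys 0x2CF3A  [3 reads]

Entries read for #1: 1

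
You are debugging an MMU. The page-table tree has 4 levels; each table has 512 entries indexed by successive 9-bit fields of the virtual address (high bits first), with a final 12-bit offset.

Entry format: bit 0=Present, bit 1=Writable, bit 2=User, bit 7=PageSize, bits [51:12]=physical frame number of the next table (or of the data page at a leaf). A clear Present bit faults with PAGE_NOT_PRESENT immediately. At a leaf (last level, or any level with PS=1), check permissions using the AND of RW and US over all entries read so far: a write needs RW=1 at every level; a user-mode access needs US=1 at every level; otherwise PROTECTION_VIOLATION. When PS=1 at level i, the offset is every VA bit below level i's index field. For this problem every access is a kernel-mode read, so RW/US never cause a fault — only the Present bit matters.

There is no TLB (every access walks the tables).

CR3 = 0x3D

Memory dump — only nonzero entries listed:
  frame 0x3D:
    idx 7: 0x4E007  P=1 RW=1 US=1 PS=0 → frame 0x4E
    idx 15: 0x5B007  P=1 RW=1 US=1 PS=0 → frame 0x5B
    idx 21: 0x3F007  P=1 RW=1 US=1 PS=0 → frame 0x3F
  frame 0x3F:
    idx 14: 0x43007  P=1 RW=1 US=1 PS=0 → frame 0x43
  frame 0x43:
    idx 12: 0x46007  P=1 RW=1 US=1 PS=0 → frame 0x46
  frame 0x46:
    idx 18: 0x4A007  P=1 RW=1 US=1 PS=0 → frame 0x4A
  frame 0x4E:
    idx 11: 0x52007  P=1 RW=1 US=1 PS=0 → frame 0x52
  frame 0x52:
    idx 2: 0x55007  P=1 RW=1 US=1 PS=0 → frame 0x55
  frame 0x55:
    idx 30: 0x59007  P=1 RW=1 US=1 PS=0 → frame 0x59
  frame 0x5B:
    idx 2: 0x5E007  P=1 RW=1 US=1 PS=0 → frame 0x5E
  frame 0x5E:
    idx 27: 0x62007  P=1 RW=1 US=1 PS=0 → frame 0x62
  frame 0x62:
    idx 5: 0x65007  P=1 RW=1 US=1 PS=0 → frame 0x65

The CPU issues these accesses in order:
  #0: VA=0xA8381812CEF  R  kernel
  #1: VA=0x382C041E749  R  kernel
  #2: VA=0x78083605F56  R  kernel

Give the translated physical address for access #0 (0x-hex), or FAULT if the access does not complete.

Walk each access:
#0 VA=0xA8381812CEF (r,kernel):
  lvl0: tbl 0x3D, slot 21 ⇒ 0x3F007 (P1/RW1/US1/PS0)
  lvl1: tbl 0x3F, slot 14 ⇒ 0x43007 (P1/RW1/US1/PS0)
  lvl2: tbl 0x43, slot 12 ⇒ 0x46007 (P1/RW1/US1/PS0)
  lvl3: tbl 0x46, slot 18 ⇒ 0x4A007 (P1/RW1/US1/PS0)
  → PA=0x4ACEF  (4 entries read)
#1 VA=0x382C041E749 (r,kernel):
  lvl0: tbl 0x3D, slot 7 ⇒ 0x4E007 (P1/RW1/US1/PS0)
  lvl1: tbl 0x4E, slot 11 ⇒ 0x52007 (P1/RW1/US1/PS0)
  lvl2: tbl 0x52, slot 2 ⇒ 0x55007 (P1/RW1/US1/PS0)
  lvl3: tbl 0x55, slot 30 ⇒ 0x59007 (P1/RW1/US1/PS0)
  → PA=0x59749  (4 entries read)
#2 VA=0x78083605F56 (r,kernel):
  lvl0: tbl 0x3D, slot 15 ⇒ 0x5B007 (P1/RW1/US1/PS0)
  lvl1: tbl 0x5B, slot 2 ⇒ 0x5E007 (P1/RW1/US1/PS0)
  lvl2: tbl 0x5E, slot 27 ⇒ 0x62007 (P1/RW1/US1/PS0)
  lvl3: tbl 0x62, slot 5 ⇒ 0x65007 (P1/RW1/US1/PS0)
  → PA=0x65F56  (4 entries read)

Access #0 PA: 0x4ACEF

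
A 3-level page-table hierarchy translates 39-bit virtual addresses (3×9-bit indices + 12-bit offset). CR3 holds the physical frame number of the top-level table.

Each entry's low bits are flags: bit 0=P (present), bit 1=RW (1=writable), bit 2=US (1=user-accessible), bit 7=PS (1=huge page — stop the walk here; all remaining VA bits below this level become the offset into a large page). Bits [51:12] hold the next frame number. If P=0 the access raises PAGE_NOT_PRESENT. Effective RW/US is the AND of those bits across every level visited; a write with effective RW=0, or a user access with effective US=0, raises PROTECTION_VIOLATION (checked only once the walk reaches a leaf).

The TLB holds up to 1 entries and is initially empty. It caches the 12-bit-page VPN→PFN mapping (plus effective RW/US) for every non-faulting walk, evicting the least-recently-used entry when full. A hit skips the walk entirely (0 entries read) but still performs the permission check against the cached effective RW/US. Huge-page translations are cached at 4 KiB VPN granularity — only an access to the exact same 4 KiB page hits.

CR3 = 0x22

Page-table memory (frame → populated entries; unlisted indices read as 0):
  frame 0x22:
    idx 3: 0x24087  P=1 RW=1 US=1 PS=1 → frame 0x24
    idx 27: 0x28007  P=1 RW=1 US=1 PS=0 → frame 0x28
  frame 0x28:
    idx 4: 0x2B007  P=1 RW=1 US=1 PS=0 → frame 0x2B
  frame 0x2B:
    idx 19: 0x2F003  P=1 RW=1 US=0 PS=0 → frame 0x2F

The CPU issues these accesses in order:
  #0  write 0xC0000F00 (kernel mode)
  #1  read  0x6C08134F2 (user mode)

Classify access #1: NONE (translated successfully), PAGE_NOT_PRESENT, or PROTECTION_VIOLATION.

Trace:
#0 VA=0xC0000F00 (w,kernel):
  [0] read 0x22 idx=3: raw=0x24087 flags P=1 W=1 U=1 S=1
  ⇒ phys 0x24F00 (huge @L0)  [1 reads]
#1 VA=0x6C08134F2 (r,user):
  [0] read 0x22 idx=27: raw=0x28007 flags P=1 W=1 U=1 S=0
  [1] read 0x28 idx=4: raw=0x2B007 flags P=1 W=1 U=1 S=0
  [2] read 0x2B idx=19: raw=0x2F003 flags P=1 W=1 U=0 S=0
  ✗ PROTECTION_VIOLATION  [3 reads]

Access #1 fault: PROTECTION_VIOLATION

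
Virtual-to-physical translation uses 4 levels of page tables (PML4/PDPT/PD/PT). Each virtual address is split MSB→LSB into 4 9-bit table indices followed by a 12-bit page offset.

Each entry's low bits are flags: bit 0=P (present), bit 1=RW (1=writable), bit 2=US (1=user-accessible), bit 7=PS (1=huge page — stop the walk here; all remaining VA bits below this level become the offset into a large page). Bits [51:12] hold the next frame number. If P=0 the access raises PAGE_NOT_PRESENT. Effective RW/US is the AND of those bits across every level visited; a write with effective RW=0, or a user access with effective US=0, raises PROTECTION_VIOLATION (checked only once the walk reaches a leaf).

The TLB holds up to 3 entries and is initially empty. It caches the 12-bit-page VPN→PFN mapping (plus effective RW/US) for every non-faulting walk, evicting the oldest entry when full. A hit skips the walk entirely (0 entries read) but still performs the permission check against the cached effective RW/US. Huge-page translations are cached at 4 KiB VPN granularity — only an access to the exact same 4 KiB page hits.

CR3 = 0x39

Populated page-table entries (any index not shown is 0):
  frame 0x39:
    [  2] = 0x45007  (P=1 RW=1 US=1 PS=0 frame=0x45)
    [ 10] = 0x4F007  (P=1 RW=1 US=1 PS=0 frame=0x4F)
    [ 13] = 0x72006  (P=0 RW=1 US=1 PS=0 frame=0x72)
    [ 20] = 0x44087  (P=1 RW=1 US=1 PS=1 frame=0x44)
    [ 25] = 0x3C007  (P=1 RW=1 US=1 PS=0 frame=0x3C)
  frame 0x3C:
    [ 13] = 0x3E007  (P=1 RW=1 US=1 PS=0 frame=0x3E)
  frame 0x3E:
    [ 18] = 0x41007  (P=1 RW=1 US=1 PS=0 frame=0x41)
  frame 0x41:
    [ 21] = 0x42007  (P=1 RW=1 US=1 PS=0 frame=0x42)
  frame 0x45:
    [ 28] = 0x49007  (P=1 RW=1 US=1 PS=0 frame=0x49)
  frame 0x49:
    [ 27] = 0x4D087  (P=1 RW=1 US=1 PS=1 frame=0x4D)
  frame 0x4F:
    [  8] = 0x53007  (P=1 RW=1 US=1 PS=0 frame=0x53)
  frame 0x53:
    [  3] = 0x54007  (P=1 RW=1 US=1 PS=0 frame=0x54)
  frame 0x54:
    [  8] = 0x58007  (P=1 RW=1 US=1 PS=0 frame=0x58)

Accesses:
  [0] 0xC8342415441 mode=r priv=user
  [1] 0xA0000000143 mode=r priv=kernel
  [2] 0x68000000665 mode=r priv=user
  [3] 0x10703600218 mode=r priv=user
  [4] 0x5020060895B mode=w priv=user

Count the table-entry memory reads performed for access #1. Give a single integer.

Trace:
#0 VA=0xC8342415441 (r,user):
  L0 @0x39[25] → 0x3C007  P=1,RW=1,US=1,PS=0
  L1 @0x3C[13] → 0x3E007  P=1,RW=1,US=1,PS=0
  L2 @0x3E[18] → 0x41007  P=1,RW=1,US=1,PS=0
  L3 @0x41[21] → 0x42007  P=1,RW=1,US=1,PS=0
  ✓ 0x42441  — 4 lookups
#1 VA=0xA0000000143 (r,kernel):
  L0 @0x39[20] → 0x44087  P=1,RW=1,US=1,PS=1
  ✓ 0x44143 (huge @L0)  — 1 lookups
#2 VA=0x68000000665 (r,user):
  L0 @0x39[13] → 0x72006  P=0,RW=1,US=1,PS=0
  ⇒ fault: PAGE_NOT_PRESENT  — 1 lookups
#3 VA=0x10703600218 (r,user):
  L0 @0x39[2] → 0x45007  P=1,RW=1,US=1,PS=0
  L1 @0x45[28] → 0x49007  P=1,RW=1,US=1,PS=0
  L2 @0x49[27] → 0x4D087  P=1,RW=1,US=1,PS=1
  ✓ 0x4D218 (huge @L2)  — 3 lookups
#4 VA=0x5020060895B (w,user):
  L0 @0x39[10] → 0x4F007  P=1,RW=1,US=1,PS=0
  L1 @0x4F[8] → 0x53007  P=1,RW=1,US=1,PS=0
  L2 @0x53[3] → 0x54007  P=1,RW=1,US=1,PS=0
  L3 @0x54[8] → 0x58007  P=1,RW=1,US=1,PS=0
  ✓ 0x5895B  — 4 lookups

Entries read for #1: 1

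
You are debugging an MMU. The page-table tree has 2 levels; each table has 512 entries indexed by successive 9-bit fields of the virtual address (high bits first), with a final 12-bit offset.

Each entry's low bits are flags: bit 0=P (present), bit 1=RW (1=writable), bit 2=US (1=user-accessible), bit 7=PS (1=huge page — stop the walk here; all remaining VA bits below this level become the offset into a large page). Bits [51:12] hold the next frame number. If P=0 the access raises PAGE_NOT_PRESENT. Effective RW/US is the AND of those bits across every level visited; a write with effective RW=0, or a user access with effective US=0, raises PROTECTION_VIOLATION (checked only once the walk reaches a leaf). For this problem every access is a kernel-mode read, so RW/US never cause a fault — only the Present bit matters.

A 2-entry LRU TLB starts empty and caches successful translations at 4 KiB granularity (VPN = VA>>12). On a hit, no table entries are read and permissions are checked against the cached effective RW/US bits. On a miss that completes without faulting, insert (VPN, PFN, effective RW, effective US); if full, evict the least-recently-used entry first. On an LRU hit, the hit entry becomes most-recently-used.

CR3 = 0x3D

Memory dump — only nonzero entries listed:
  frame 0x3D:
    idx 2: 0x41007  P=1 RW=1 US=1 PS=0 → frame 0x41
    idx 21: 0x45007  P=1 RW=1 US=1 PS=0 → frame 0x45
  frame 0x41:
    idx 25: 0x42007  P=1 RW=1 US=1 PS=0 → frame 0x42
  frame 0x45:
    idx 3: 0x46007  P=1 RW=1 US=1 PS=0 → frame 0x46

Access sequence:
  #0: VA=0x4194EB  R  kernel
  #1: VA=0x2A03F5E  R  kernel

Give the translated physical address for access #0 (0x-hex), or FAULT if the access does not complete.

Walk each access:
#0 VA=0x4194EB (r,kernel):
  L0: frame=0x3D idx=2 entry=0x41007 [P=1 RW=1 US=1 PS=0]
  L1: frame=0x41 idx=25 entry=0x42007 [P=1 RW=1 US=1 PS=0]
  ⇒ phys 0x424EB  [2 reads]
#1 VA=0x2A03F5E (r,kernel):
  L0: frame=0x3D idx=21 entry=0x45007 [P=1 RW=1 US=1 PS=0]
  L1: frame=0x45 idx=3 entry=0x46007 [P=1 RW=1 US=1 PS=0]
  ⇒ phys 0x46F5E  [2 reads]

Access #0 PA: 0x424EB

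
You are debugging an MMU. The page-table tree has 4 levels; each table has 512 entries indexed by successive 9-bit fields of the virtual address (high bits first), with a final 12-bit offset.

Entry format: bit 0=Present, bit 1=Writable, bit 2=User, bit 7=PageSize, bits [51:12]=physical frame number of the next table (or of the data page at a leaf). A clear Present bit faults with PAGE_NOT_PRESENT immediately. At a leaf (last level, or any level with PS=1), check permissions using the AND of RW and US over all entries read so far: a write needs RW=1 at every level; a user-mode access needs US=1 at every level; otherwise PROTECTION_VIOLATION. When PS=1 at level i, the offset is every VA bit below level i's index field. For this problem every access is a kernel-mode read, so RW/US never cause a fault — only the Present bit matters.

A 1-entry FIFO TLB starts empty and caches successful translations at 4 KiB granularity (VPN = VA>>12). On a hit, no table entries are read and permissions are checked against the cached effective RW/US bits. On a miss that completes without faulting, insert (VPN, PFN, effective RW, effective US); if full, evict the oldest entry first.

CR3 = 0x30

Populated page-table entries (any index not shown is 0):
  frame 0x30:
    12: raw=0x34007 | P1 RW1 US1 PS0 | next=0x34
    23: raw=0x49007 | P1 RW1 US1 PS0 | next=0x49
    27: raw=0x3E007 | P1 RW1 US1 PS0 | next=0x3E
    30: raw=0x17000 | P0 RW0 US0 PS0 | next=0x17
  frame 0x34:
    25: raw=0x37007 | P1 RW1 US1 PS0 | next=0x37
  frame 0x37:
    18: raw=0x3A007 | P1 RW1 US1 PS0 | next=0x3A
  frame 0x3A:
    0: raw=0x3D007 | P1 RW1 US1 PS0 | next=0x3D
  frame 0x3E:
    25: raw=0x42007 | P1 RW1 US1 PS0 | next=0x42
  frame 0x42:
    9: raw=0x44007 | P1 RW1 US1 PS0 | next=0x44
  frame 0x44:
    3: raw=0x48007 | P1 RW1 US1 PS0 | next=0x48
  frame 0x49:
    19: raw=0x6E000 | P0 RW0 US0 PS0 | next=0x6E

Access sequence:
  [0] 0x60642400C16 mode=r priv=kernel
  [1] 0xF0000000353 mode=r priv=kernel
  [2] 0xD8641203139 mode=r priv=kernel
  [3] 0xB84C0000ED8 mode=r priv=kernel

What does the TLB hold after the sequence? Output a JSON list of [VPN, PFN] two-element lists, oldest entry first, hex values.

Walk each access:
#0 VA=0x60642400C16 (r,kernel):
  [0] read 0x30 idx=12: raw=0x34007 flags P=1 W=1 U=1 S=0
  [1] read 0x34 idx=25: raw=0x37007 flags P=1 W=1 U=1 S=0
  [2] read 0x37 idx=18: raw=0x3A007 flags P=1 W=1 U=1 S=0
  [3] read 0x3A idx=0: raw=0x3D007 flags P=1 W=1 U=1 S=0
  → PA=0x3DC16  (4 entries read)
#1 VA=0xF0000000353 (r,kernel):
  [0] read 0x30 idx=30: raw=0x17000 flags P=0 W=0 U=0 S=0
  ⇒ fault: PAGE_NOT_PRESENT  — 1 lookups
#2 VA=0xD8641203139 (r,kernel):
  [0] read 0x30 idx=27: raw=0x3E007 flags P=1 W=1 U=1 S=0
  [1] read 0x3E idx=25: raw=0x42007 flags P=1 W=1 U=1 S=0
  [2] read 0x42 idx=9: raw=0x44007 flags P=1 W=1 U=1 S=0
  [3] read 0x44 idx=3: raw=0x48007 flags P=1 W=1 U=1 S=0
  → PA=0x48139  (4 entries read)
#3 VA=0xB84C0000ED8 (r,kernel):
  [0] read 0x30 idx=23: raw=0x49007 flags P=1 W=1 U=1 S=0
  [1] read 0x49 idx=19: raw=0x6E000 flags P=0 W=0 U=0 S=0
  ⇒ fault: PAGE_NOT_PRESENT  — 2 lookups

TLB: [["0xD8641203", "0x48"]]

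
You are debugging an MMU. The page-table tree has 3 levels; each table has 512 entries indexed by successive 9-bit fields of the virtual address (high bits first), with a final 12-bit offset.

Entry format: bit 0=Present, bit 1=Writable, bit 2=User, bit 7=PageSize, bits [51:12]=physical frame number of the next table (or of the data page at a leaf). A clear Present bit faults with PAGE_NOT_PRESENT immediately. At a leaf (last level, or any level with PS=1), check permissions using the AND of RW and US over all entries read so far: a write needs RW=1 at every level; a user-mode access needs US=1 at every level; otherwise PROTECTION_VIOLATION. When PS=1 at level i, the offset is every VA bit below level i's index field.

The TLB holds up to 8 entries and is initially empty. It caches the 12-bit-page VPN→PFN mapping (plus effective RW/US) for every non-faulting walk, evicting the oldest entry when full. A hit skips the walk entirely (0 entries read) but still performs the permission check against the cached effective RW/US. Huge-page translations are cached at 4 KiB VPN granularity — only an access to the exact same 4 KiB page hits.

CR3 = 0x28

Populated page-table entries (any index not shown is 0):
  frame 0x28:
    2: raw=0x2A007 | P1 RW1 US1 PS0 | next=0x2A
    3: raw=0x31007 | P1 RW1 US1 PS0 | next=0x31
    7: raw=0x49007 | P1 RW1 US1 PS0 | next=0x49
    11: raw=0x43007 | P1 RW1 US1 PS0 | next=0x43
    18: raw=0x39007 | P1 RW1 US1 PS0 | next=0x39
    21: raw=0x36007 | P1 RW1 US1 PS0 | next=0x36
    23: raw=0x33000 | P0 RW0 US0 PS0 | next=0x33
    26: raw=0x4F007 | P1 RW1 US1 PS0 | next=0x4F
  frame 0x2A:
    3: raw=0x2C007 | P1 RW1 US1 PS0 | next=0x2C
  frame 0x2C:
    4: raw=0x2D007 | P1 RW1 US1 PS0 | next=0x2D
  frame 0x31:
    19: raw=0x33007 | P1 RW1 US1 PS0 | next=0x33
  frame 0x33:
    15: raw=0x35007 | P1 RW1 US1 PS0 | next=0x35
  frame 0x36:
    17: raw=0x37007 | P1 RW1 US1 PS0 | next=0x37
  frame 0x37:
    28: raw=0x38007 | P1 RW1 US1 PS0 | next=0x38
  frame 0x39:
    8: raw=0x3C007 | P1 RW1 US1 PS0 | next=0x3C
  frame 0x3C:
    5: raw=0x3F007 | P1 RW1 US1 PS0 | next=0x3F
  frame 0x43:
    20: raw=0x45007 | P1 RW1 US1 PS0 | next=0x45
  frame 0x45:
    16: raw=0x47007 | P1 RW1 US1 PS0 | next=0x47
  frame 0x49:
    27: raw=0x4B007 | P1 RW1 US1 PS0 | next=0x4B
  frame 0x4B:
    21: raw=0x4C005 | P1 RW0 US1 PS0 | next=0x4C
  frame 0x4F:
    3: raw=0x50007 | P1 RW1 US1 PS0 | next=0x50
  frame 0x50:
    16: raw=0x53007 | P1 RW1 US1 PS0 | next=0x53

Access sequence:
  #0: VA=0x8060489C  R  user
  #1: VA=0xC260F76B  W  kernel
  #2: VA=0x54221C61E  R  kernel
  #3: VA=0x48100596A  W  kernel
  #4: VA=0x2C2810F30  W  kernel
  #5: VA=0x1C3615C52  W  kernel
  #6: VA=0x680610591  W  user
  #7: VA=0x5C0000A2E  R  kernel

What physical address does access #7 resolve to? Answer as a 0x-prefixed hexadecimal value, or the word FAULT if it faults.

Per-access translation:
#0 VA=0x8060489C (r,user):
  L0: frame=0x28 idx=2 entry=0x2A007 [P=1 RW=1 US=1 PS=0]
  L1: frame=0x2A idx=3 entry=0x2C007 [P=1 RW=1 US=1 PS=0]
  L2: frame=0x2C idx=4 entry=0x2D007 [P=1 RW=1 US=1 PS=0]
  → PA=0x2D89C  (3 entries read)
#1 VA=0xC260F76B (w,kernel):
  L0: frame=0x28 idx=3 entry=0x31007 [P=1 RW=1 US=1 PS=0]
  L1: frame=0x31 idx=19 entry=0x33007 [P=1 RW=1 US=1 PS=0]
  L2: frame=0x33 idx=15 entry=0x35007 [P=1 RW=1 US=1 PS=0]
  → PA=0x3576B  (3 entries read)
#2 VA=0x54221C61E (r,kernel):
  L0: frame=0x28 idx=21 entry=0x36007 [P=1 RW=1 US=1 PS=0]
  L1: frame=0x36 idx=17 entry=0x37007 [P=1 RW=1 US=1 PS=0]
  L2: frame=0x37 idx=28 entry=0x38007 [P=1 RW=1 US=1 PS=0]
  → PA=0x3861E  (3 entries read)
#3 VA=0x48100596A (w,kernel):
  L0: frame=0x28 idx=18 entry=0x39007 [P=1 RW=1 US=1 PS=0]
  L1: frame=0x39 idx=8 entry=0x3C007 [P=1 RW=1 US=1 PS=0]
  L2: frame=0x3C idx=5 entry=0x3F007 [P=1 RW=1 US=1 PS=0]
  → PA=0x3F96A  (3 entries read)
#4 VA=0x2C2810F30 (w,kernel):
  L0: frame=0x28 idx=11 entry=0x43007 [P=1 RW=1 US=1 PS=0]
  L1: frame=0x43 idx=20 entry=0x45007 [P=1 RW=1 US=1 PS=0]
  L2: frame=0x45 idx=16 entry=0x47007 [P=1 RW=1 US=1 PS=0]
  → PA=0x47F30  (3 entries read)
#5 VA=0x1C3615C52 (w,kernel):
  L0: frame=0x28 idx=7 entry=0x49007 [P=1 RW=1 US=1 PS=0]
  L1: frame=0x49 idx=27 entry=0x4B007 [P=1 RW=1 US=1 PS=0]
  L2: frame=0x4B idx=21 entry=0x4C005 [P=1 RW=0 US=1 PS=0]
  ⇒ fault: PROTECTION_VIOLATION  — 3 lookups
#6 VA=0x680610591 (w,user):
  L0: frame=0x28 idx=26 entry=0x4F007 [P=1 RW=1 US=1 PS=0]
  L1: frame=0x4F idx=3 entry=0x50007 [P=1 RW=1 US=1 PS=0]
  L2: frame=0x50 idx=16 entry=0x53007 [P=1 RW=1 US=1 PS=0]
  → PA=0x53591  (3 entries read)
#7 VA=0x5C0000A2E (r,kernel):
  L0: frame=0x28 idx=23 entry=0x33000 [P=0 RW=0 US=0 PS=0]
  ⇒ fault: PAGE_NOT_PRESENT  — 1 lookups

Access #7 PA: FAULT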